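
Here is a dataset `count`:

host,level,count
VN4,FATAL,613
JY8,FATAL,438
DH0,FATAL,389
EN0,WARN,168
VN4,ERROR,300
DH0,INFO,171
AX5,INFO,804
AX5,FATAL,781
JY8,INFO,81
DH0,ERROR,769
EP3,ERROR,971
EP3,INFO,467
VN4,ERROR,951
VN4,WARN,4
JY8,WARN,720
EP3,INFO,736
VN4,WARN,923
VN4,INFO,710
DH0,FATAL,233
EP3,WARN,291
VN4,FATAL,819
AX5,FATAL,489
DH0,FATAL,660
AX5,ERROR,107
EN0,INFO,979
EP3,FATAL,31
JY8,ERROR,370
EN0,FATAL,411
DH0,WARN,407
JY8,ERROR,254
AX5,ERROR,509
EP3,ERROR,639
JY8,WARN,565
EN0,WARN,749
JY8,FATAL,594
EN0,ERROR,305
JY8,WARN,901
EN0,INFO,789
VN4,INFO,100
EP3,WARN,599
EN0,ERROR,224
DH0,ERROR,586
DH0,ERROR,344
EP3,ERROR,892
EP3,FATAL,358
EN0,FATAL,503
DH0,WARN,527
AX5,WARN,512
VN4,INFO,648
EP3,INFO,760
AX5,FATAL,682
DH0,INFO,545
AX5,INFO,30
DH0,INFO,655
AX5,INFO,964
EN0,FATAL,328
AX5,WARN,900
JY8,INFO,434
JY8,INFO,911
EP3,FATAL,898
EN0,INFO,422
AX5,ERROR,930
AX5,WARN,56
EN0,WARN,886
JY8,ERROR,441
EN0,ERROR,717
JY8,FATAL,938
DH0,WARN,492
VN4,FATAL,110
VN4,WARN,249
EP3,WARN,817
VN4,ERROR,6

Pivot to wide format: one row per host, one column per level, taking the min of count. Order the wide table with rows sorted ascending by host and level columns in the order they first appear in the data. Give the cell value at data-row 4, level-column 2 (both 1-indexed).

With rows sorted ascending by host, row 4 is host=EP3. level columns in first-appearance order: FATAL, WARN, ERROR, INFO; column 2 is WARN.
Long rows with host=EP3, level=WARN: min(291, 599, 817) = 291.

291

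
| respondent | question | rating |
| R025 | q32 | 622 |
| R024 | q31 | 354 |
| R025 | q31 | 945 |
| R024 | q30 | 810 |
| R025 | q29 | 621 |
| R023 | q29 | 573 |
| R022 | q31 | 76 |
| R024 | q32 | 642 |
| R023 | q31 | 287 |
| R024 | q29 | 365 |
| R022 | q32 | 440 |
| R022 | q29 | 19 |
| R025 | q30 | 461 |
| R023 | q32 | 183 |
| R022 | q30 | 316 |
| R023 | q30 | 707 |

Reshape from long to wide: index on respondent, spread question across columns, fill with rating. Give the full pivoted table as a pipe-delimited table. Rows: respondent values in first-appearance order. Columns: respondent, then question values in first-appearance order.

Columns: respondent plus the 4 distinct question values (q32, q31, q30, q29).
For example, row R025 column q32 takes rating=622 from the long row (R025, q32).

| respondent | q32 | q31 | q30 | q29 |
| R025 | 622 | 945 | 461 | 621 |
| R024 | 642 | 354 | 810 | 365 |
| R023 | 183 | 287 | 707 | 573 |
| R022 | 440 | 76 | 316 | 19 |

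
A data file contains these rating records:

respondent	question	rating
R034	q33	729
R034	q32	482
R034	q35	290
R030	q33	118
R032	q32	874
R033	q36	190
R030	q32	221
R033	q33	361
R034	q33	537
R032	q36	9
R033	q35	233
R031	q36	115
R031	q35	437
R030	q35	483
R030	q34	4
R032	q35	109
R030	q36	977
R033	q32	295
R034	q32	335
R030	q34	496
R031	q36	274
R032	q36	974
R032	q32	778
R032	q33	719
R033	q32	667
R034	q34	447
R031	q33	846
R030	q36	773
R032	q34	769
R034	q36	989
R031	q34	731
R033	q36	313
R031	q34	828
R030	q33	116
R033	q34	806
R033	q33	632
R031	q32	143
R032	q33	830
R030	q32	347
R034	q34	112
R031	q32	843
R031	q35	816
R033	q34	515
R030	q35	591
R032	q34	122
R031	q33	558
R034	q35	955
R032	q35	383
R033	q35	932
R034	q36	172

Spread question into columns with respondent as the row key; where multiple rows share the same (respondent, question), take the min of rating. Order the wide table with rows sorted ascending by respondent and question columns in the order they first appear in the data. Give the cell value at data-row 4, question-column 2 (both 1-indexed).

With rows sorted ascending by respondent, row 4 is respondent=R033. question columns in first-appearance order: q33, q32, q35, q36, q34; column 2 is q32.
Long rows with respondent=R033, question=q32: min(295, 667) = 295.

295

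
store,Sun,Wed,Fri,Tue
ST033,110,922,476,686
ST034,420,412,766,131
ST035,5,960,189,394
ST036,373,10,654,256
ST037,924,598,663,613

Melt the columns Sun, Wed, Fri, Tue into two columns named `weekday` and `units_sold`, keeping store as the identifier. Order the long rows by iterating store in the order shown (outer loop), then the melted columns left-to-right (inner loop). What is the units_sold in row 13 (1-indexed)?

20 rows total (5 × 4). Row 13: index ⌊(13-1)/4⌋ = 3 into store → ST036; (13-1) mod 4 = 0 into the melted columns → Sun.
So row 13 is (ST036, Sun, 373); units_sold = 373.

373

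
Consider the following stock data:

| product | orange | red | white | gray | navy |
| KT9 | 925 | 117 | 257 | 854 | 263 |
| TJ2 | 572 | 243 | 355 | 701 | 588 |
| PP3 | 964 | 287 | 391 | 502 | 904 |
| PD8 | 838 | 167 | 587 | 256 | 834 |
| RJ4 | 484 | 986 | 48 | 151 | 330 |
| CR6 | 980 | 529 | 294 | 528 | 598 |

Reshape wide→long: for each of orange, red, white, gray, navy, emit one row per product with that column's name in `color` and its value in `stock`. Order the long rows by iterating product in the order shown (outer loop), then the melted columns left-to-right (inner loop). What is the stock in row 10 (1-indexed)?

588

30 rows total (6 × 5). Row 10: index ⌊(10-1)/5⌋ = 1 into product → TJ2; (10-1) mod 5 = 4 into the melted columns → navy.
So row 10 is (TJ2, navy, 588); stock = 588.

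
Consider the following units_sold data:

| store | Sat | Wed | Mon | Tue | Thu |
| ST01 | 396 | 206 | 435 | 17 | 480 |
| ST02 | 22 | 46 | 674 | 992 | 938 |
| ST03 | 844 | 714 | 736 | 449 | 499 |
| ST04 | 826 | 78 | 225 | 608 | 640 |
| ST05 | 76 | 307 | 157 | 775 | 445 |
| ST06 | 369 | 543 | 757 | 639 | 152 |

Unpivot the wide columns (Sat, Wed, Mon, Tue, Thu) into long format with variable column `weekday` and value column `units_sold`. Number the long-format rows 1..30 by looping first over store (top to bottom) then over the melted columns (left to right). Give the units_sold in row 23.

157

30 rows total (6 × 5). Row 23: index ⌊(23-1)/5⌋ = 4 into store → ST05; (23-1) mod 5 = 2 into the melted columns → Mon.
So row 23 is (ST05, Mon, 157); units_sold = 157.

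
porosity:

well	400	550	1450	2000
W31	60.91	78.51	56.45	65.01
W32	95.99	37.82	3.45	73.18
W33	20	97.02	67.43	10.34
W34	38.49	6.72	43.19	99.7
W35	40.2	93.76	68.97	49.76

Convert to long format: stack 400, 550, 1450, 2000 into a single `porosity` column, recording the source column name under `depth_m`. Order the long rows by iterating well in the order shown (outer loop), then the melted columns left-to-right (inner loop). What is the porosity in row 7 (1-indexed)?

3.45

20 rows total (5 × 4). Row 7: index ⌊(7-1)/4⌋ = 1 into well → W32; (7-1) mod 4 = 2 into the melted columns → 1450.
So row 7 is (W32, 1450, 3.45); porosity = 3.45.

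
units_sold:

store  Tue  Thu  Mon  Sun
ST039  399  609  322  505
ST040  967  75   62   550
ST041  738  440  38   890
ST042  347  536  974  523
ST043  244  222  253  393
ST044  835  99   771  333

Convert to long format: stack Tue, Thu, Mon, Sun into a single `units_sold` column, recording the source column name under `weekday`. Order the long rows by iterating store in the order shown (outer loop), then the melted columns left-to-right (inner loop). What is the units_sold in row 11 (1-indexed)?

24 rows total (6 × 4). Row 11: index ⌊(11-1)/4⌋ = 2 into store → ST041; (11-1) mod 4 = 2 into the melted columns → Mon.
So row 11 is (ST041, Mon, 38); units_sold = 38.

38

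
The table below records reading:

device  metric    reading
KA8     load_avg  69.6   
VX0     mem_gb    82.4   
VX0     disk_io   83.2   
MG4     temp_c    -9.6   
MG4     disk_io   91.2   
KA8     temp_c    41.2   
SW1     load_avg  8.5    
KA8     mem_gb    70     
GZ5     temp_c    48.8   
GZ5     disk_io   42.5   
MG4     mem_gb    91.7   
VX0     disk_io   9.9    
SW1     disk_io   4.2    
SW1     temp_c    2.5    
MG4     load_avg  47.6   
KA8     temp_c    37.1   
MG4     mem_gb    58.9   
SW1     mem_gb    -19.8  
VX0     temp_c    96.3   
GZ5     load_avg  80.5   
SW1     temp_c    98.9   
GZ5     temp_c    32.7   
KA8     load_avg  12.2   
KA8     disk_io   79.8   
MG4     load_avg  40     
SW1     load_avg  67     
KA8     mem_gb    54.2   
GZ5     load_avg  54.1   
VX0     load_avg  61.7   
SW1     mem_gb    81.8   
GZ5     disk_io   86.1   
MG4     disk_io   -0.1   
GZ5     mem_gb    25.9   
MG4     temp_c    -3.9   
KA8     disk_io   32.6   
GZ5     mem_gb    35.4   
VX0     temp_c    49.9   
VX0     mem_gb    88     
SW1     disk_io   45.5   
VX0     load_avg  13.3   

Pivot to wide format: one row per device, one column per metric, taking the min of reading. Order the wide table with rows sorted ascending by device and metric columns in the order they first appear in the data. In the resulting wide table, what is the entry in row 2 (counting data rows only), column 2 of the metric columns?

With rows sorted ascending by device, row 2 is device=KA8. metric columns in first-appearance order: load_avg, mem_gb, disk_io, temp_c; column 2 is mem_gb.
Long rows with device=KA8, metric=mem_gb: min(70, 54.2) = 54.2.

54.2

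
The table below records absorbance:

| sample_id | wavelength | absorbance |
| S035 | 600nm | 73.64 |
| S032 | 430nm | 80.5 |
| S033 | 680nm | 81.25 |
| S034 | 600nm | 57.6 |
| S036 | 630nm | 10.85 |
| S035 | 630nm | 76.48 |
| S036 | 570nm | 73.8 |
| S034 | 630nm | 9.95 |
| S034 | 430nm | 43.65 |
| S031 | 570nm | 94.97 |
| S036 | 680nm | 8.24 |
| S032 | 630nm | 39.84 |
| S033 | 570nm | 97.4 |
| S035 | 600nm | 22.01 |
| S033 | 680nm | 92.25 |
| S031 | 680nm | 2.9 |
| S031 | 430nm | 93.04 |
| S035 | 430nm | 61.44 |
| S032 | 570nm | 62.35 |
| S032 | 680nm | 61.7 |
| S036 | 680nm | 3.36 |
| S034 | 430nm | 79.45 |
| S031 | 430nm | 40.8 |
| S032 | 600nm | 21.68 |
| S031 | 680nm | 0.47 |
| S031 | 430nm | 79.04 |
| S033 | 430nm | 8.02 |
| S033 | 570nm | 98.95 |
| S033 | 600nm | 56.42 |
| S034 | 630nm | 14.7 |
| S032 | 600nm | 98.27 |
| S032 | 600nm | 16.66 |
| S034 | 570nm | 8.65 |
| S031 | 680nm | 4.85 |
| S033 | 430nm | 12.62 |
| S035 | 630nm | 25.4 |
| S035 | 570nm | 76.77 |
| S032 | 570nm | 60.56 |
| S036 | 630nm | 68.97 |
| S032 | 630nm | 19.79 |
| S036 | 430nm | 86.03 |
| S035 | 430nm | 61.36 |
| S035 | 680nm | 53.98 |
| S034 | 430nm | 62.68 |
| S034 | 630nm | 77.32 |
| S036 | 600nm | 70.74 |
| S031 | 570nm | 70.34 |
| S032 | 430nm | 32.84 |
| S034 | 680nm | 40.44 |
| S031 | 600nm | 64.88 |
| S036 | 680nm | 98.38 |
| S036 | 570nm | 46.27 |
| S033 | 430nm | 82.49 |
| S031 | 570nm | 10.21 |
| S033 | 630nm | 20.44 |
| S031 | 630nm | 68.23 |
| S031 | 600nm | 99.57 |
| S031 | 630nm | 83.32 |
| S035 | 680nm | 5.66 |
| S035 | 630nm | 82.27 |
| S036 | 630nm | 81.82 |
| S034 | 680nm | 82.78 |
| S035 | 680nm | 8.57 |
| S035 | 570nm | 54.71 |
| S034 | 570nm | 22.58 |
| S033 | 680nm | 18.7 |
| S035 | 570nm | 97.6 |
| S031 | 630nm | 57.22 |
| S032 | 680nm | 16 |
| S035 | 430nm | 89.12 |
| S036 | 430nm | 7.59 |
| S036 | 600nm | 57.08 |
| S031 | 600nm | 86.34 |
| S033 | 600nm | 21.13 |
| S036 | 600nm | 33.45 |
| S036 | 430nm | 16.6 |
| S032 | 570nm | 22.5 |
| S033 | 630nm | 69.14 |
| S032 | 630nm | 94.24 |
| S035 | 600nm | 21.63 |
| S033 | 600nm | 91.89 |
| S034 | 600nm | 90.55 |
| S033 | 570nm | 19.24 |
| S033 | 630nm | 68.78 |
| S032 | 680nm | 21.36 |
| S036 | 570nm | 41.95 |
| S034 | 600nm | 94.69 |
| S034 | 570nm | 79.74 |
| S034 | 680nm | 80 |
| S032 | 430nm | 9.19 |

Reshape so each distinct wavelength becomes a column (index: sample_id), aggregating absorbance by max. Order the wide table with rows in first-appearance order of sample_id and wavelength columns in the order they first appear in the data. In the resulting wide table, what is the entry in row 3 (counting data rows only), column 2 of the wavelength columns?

With rows in first-appearance order of sample_id, row 3 is sample_id=S033. wavelength columns in first-appearance order: 600nm, 430nm, 680nm, 630nm, 570nm; column 2 is 430nm.
Long rows with sample_id=S033, wavelength=430nm: max(8.02, 12.62, 82.49) = 82.49.

82.49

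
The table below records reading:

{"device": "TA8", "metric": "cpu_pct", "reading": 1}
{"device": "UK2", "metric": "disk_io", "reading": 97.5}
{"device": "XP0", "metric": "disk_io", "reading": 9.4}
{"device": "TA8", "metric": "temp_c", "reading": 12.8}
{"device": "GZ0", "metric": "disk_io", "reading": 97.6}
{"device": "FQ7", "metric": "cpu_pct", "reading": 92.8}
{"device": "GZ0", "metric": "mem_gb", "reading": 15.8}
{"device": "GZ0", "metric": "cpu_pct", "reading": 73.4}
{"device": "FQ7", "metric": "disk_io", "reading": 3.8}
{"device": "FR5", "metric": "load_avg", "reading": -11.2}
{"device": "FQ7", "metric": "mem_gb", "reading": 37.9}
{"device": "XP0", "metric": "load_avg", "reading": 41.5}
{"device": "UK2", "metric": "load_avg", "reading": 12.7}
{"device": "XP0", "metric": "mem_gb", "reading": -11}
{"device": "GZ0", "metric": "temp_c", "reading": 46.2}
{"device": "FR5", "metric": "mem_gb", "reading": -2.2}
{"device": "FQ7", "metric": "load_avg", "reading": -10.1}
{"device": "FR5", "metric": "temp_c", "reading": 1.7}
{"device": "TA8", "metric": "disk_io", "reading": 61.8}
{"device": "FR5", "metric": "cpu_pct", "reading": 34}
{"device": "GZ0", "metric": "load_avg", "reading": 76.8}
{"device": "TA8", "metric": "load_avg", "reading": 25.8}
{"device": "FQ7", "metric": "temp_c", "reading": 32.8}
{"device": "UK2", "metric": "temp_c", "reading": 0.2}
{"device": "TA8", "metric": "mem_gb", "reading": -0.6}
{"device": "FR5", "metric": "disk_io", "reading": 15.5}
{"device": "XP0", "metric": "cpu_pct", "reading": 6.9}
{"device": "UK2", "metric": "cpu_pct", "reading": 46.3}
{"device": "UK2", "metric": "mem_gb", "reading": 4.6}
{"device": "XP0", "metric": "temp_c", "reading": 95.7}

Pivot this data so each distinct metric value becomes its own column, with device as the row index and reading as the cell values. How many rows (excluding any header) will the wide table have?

6

6 distinct device values → 6 rows.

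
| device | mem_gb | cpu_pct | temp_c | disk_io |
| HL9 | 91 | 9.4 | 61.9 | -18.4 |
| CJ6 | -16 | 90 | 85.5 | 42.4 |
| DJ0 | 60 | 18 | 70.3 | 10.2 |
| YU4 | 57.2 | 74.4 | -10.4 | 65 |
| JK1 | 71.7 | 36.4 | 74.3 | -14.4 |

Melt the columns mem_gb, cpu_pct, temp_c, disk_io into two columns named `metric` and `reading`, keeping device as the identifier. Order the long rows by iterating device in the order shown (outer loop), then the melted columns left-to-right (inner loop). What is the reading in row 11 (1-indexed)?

20 rows total (5 × 4). Row 11: index ⌊(11-1)/4⌋ = 2 into device → DJ0; (11-1) mod 4 = 2 into the melted columns → temp_c.
So row 11 is (DJ0, temp_c, 70.3); reading = 70.3.

70.3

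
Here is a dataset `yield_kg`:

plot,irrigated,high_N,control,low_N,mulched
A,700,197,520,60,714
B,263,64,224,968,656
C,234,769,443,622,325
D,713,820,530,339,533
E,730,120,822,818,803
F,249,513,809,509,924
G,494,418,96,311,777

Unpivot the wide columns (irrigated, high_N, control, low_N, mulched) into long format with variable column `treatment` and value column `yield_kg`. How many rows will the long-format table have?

7 plot values × 5 melted columns = 35 rows.

35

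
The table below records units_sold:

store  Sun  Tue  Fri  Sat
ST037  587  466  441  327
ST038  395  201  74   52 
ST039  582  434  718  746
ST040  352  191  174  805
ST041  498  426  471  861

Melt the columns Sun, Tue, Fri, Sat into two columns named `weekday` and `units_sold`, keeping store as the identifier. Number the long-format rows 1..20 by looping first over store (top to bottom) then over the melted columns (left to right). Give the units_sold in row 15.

20 rows total (5 × 4). Row 15: index ⌊(15-1)/4⌋ = 3 into store → ST040; (15-1) mod 4 = 2 into the melted columns → Fri.
So row 15 is (ST040, Fri, 174); units_sold = 174.

174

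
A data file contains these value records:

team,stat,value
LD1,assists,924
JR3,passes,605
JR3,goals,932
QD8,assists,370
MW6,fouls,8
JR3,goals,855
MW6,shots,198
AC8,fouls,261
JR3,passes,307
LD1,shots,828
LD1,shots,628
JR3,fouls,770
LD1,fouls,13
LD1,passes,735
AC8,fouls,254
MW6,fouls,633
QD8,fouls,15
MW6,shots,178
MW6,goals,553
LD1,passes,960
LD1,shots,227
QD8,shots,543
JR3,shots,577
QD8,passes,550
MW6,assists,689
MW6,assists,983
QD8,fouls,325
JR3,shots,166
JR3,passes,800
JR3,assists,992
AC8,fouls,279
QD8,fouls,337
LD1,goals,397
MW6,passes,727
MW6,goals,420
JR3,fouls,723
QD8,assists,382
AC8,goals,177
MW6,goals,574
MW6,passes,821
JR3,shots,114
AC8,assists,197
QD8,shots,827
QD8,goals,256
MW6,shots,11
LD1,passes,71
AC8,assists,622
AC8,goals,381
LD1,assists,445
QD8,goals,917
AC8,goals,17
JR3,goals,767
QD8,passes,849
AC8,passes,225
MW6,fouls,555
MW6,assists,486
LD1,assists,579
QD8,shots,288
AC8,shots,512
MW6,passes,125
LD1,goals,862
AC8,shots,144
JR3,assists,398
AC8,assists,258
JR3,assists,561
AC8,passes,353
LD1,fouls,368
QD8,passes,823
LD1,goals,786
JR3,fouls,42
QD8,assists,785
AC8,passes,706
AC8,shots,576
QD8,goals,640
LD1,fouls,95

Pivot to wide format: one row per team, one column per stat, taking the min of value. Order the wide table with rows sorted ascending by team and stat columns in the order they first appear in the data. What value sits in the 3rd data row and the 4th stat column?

13

With rows sorted ascending by team, row 3 is team=LD1. stat columns in first-appearance order: assists, passes, goals, fouls, shots; column 4 is fouls.
Long rows with team=LD1, stat=fouls: min(13, 368, 95) = 13.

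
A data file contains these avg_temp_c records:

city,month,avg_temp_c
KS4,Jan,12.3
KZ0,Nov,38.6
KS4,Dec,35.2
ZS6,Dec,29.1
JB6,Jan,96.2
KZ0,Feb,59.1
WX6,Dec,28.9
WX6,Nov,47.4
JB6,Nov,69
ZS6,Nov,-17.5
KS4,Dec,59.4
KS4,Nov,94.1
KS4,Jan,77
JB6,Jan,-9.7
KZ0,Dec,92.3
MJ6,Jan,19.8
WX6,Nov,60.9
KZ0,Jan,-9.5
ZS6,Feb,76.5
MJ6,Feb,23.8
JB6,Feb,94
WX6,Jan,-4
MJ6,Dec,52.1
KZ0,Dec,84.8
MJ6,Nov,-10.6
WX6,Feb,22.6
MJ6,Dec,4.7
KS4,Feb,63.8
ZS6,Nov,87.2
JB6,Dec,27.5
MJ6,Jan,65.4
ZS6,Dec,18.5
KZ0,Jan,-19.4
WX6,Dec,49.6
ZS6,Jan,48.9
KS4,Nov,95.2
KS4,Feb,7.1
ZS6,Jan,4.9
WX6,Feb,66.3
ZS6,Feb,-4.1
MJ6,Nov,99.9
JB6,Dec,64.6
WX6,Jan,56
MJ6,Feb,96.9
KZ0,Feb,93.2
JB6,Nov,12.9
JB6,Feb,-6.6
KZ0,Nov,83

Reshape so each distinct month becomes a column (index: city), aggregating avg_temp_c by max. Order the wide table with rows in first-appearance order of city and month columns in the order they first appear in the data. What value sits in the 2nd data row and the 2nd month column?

83

With rows in first-appearance order of city, row 2 is city=KZ0. month columns in first-appearance order: Jan, Nov, Dec, Feb; column 2 is Nov.
Long rows with city=KZ0, month=Nov: max(38.6, 83) = 83.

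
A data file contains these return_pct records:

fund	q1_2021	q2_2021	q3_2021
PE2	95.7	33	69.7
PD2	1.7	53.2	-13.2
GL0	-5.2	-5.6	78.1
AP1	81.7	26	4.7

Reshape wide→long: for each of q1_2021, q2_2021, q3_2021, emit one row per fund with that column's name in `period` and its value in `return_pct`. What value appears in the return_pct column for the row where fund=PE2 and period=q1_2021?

Unpivoting turns each (fund, wide-column) pair into one long row.
The wide cell at row PE2, column q1_2021 holds 95.7, so the long row (PE2, q1_2021) has return_pct=95.7.

95.7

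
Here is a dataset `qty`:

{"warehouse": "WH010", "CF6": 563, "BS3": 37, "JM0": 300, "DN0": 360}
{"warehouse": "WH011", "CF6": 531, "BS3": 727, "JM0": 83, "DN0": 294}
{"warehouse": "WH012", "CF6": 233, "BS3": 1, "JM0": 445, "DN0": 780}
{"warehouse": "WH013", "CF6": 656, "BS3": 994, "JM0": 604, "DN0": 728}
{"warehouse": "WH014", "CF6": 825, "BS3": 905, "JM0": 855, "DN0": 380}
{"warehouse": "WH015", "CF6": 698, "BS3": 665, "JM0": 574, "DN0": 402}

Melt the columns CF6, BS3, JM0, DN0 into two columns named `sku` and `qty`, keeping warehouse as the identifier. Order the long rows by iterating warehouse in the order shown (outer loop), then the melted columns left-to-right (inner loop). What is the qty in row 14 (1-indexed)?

24 rows total (6 × 4). Row 14: index ⌊(14-1)/4⌋ = 3 into warehouse → WH013; (14-1) mod 4 = 1 into the melted columns → BS3.
So row 14 is (WH013, BS3, 994); qty = 994.

994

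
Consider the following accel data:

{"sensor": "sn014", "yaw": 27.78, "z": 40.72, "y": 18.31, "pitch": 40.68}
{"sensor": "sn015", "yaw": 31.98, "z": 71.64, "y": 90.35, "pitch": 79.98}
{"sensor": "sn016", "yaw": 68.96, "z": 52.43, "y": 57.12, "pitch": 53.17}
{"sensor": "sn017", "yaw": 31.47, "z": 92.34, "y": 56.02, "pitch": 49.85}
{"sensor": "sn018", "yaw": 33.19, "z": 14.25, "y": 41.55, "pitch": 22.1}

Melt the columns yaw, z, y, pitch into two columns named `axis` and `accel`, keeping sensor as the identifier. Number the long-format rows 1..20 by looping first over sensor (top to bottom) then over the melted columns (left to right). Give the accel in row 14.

20 rows total (5 × 4). Row 14: index ⌊(14-1)/4⌋ = 3 into sensor → sn017; (14-1) mod 4 = 1 into the melted columns → z.
So row 14 is (sn017, z, 92.34); accel = 92.34.

92.34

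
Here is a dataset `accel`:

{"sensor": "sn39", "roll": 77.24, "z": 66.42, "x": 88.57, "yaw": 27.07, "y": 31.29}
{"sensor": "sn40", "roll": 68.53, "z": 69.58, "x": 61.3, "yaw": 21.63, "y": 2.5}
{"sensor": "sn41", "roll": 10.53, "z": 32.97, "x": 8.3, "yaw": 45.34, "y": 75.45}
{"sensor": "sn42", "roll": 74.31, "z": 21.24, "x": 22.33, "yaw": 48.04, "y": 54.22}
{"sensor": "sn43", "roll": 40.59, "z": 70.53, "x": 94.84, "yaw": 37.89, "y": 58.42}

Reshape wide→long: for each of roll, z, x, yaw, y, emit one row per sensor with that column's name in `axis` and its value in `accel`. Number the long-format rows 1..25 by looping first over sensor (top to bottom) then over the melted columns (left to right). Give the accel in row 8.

25 rows total (5 × 5). Row 8: index ⌊(8-1)/5⌋ = 1 into sensor → sn40; (8-1) mod 5 = 2 into the melted columns → x.
So row 8 is (sn40, x, 61.3); accel = 61.3.

61.3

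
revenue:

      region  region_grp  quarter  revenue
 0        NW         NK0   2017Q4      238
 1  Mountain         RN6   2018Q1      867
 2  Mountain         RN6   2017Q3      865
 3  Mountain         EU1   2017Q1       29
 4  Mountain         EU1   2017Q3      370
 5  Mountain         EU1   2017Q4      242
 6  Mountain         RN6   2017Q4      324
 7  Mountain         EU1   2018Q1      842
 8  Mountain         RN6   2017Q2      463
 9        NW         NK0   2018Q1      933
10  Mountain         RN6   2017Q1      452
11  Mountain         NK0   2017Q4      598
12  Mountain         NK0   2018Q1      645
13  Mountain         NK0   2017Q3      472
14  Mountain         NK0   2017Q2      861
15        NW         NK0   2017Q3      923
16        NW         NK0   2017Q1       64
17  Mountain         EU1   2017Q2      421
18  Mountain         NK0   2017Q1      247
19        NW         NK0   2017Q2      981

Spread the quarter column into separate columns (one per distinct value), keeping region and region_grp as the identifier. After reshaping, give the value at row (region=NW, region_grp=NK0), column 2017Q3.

923

Wide layout: rows indexed by region and region_grp, columns are the 5 distinct quarter values (2017Q4, 2018Q1, 2017Q3, 2017Q1, 2017Q2).
Cell (region=NW, region_grp=NK0, quarter=2017Q3) draws from the long row where region=NW, region_grp=NK0 and quarter=2017Q3, which has revenue=923.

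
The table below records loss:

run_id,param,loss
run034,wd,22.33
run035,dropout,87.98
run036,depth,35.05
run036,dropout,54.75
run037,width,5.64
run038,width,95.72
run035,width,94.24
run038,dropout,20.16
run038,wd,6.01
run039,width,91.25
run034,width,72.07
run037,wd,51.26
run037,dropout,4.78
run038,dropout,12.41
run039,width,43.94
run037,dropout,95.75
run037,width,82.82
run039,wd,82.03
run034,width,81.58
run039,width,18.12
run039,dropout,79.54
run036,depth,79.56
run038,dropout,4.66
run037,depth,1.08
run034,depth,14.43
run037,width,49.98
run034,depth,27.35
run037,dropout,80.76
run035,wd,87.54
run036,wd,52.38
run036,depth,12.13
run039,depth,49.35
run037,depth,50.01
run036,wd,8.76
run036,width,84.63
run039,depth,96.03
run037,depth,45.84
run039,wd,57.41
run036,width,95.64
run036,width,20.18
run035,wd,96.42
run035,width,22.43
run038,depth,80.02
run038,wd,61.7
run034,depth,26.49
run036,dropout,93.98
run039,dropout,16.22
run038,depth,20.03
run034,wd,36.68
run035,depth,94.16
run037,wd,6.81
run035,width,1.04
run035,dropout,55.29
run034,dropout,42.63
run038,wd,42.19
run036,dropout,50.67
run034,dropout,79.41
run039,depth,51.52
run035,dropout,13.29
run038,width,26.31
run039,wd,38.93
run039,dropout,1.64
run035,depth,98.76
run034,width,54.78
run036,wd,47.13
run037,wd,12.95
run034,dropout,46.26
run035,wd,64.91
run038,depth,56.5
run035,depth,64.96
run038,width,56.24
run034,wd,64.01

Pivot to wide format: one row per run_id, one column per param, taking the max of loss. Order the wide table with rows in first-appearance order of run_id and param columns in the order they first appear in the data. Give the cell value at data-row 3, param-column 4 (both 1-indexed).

95.64

With rows in first-appearance order of run_id, row 3 is run_id=run036. param columns in first-appearance order: wd, dropout, depth, width; column 4 is width.
Long rows with run_id=run036, param=width: max(84.63, 95.64, 20.18) = 95.64.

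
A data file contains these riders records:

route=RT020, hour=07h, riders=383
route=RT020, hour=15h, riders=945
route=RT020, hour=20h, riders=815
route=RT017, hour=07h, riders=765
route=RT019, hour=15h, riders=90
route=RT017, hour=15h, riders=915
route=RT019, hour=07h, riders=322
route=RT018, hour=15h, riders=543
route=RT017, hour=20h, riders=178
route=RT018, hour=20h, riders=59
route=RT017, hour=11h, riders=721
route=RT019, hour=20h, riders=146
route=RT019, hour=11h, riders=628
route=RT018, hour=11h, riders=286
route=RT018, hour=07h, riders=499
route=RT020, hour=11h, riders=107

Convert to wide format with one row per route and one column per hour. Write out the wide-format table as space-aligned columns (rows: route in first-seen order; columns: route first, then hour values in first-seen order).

Columns: route plus the 4 distinct hour values (07h, 15h, 20h, 11h).
For example, row RT020 column 07h takes riders=383 from the long row (RT020, 07h).

route  07h  15h  20h  11h
RT020  383  945  815  107
RT017  765  915  178  721
RT019  322  90   146  628
RT018  499  543  59   286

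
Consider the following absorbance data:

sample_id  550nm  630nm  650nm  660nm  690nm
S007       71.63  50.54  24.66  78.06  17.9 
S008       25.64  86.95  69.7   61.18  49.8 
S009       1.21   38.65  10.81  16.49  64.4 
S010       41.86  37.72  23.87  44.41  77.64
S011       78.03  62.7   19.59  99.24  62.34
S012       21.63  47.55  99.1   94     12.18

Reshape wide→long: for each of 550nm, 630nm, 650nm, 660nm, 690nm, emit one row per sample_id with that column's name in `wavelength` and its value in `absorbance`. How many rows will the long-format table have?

30

6 sample_id values × 5 melted columns = 30 rows.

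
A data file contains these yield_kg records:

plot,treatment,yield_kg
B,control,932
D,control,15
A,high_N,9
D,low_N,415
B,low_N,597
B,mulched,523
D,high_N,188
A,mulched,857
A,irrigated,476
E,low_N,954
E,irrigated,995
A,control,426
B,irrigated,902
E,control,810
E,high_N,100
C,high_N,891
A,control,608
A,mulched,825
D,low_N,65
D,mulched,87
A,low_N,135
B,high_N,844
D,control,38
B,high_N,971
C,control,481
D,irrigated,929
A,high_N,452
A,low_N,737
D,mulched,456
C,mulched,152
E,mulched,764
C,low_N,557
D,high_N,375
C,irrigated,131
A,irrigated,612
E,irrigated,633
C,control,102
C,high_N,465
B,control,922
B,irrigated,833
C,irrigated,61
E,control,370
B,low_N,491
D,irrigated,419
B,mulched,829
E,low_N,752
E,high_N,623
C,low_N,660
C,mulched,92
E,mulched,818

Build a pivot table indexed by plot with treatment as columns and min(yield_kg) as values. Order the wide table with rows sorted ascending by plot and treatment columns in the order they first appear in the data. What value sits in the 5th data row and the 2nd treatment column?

100

With rows sorted ascending by plot, row 5 is plot=E. treatment columns in first-appearance order: control, high_N, low_N, mulched, irrigated; column 2 is high_N.
Long rows with plot=E, treatment=high_N: min(100, 623) = 100.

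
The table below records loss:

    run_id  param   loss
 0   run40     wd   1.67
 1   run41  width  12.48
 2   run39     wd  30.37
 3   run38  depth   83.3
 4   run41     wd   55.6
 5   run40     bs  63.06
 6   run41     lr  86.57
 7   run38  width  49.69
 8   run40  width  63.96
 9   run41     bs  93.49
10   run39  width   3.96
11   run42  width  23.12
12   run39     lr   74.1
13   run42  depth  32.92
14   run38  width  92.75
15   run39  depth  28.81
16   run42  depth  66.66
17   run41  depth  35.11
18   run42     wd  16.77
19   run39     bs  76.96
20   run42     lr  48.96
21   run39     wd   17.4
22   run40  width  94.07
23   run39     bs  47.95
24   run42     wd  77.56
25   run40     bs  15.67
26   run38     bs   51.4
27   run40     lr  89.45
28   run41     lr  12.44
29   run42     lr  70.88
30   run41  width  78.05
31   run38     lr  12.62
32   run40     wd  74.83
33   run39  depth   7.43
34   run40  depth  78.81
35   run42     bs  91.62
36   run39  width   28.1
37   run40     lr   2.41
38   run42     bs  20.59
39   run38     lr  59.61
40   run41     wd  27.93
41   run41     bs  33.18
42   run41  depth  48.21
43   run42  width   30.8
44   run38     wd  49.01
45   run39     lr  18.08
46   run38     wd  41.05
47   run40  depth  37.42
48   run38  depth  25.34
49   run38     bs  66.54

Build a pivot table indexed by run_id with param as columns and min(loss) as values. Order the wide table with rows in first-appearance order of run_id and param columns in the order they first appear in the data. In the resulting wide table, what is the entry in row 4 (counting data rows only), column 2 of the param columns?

49.69

With rows in first-appearance order of run_id, row 4 is run_id=run38. param columns in first-appearance order: wd, width, depth, bs, lr; column 2 is width.
Long rows with run_id=run38, param=width: min(49.69, 92.75) = 49.69.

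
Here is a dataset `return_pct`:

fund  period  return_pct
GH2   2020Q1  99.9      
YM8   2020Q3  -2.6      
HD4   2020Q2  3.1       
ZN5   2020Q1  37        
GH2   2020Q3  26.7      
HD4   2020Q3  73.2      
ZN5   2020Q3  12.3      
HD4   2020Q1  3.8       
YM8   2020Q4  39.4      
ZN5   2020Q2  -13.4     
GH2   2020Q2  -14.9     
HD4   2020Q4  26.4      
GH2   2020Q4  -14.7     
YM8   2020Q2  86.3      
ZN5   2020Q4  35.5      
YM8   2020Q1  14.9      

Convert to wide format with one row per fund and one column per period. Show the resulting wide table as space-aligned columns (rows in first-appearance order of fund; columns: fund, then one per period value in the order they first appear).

fund  2020Q1  2020Q3  2020Q2  2020Q4
GH2   99.9    26.7    -14.9   -14.7 
YM8   14.9    -2.6    86.3    39.4  
HD4   3.8     73.2    3.1     26.4  
ZN5   37      12.3    -13.4   35.5  

Columns: fund plus the 4 distinct period values (2020Q1, 2020Q3, 2020Q2, 2020Q4).
For example, row GH2 column 2020Q1 takes return_pct=99.9 from the long row (GH2, 2020Q1).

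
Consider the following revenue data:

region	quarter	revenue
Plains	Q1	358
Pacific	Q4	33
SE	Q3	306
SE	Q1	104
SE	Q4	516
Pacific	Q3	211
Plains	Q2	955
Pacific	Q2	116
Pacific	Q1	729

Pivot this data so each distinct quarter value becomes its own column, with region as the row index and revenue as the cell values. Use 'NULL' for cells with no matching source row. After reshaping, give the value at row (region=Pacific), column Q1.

729

The long row with region=Pacific, quarter=Q1 has revenue=729.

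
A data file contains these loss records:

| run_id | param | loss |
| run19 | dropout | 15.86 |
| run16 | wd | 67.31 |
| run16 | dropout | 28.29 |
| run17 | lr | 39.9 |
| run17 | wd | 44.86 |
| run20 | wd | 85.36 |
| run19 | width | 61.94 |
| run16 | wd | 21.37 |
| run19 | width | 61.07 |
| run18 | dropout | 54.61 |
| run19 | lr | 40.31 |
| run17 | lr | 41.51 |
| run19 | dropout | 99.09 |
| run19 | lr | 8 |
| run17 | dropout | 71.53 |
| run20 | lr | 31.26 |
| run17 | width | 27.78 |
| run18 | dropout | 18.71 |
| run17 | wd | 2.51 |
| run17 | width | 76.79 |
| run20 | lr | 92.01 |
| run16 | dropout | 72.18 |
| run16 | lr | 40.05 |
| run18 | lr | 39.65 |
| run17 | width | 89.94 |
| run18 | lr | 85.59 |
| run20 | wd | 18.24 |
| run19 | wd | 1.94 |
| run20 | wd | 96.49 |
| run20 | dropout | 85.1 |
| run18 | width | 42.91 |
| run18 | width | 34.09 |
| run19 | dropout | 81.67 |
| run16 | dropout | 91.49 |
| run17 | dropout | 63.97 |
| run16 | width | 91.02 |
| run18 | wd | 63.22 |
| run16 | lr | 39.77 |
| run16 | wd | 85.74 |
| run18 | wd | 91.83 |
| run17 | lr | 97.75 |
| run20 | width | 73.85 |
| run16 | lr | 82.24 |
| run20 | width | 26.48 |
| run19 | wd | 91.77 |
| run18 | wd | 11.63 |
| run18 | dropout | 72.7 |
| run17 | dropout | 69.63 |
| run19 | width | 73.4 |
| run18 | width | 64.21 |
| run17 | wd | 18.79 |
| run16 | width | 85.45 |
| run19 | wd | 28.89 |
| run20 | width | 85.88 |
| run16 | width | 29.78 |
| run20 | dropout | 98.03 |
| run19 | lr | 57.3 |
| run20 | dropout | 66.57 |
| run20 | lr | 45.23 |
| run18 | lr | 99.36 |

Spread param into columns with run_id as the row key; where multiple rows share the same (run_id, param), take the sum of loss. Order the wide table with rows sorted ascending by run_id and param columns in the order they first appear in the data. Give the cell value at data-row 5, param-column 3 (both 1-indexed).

168.50

With rows sorted ascending by run_id, row 5 is run_id=run20. param columns in first-appearance order: dropout, wd, lr, width; column 3 is lr.
Long rows with run_id=run20, param=lr: 31.26 + 92.01 + 45.23 = 168.50.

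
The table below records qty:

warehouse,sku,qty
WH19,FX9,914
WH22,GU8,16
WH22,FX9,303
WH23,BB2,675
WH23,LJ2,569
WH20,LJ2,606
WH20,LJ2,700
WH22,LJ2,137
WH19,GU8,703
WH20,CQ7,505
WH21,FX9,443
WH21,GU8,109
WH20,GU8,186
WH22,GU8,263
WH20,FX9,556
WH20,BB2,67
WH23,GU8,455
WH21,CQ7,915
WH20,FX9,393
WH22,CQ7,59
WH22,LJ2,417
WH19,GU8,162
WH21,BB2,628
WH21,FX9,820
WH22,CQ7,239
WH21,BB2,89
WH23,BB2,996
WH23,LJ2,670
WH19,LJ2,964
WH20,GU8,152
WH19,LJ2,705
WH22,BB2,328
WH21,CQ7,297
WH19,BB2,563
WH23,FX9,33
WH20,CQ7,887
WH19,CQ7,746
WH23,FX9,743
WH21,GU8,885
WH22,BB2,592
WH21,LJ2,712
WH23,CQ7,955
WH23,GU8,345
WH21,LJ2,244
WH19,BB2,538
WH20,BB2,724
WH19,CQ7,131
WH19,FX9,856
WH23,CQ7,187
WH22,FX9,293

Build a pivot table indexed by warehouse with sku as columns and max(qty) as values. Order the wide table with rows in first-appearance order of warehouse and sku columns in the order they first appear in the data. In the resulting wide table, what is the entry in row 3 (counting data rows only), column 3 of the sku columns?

996

With rows in first-appearance order of warehouse, row 3 is warehouse=WH23. sku columns in first-appearance order: FX9, GU8, BB2, LJ2, CQ7; column 3 is BB2.
Long rows with warehouse=WH23, sku=BB2: max(675, 996) = 996.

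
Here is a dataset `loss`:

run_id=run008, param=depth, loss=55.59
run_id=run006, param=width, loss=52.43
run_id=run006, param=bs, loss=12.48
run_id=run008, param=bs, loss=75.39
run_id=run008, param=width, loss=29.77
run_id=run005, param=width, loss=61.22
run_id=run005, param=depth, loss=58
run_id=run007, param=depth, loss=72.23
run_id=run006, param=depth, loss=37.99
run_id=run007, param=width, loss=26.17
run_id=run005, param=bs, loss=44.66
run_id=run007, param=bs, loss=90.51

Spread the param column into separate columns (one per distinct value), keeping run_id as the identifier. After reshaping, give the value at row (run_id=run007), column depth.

Wide layout: rows indexed by run_id, columns are the 3 distinct param values (depth, width, bs).
Cell (run_id=run007, param=depth) draws from the long row where run_id=run007 and param=depth, which has loss=72.23.

72.23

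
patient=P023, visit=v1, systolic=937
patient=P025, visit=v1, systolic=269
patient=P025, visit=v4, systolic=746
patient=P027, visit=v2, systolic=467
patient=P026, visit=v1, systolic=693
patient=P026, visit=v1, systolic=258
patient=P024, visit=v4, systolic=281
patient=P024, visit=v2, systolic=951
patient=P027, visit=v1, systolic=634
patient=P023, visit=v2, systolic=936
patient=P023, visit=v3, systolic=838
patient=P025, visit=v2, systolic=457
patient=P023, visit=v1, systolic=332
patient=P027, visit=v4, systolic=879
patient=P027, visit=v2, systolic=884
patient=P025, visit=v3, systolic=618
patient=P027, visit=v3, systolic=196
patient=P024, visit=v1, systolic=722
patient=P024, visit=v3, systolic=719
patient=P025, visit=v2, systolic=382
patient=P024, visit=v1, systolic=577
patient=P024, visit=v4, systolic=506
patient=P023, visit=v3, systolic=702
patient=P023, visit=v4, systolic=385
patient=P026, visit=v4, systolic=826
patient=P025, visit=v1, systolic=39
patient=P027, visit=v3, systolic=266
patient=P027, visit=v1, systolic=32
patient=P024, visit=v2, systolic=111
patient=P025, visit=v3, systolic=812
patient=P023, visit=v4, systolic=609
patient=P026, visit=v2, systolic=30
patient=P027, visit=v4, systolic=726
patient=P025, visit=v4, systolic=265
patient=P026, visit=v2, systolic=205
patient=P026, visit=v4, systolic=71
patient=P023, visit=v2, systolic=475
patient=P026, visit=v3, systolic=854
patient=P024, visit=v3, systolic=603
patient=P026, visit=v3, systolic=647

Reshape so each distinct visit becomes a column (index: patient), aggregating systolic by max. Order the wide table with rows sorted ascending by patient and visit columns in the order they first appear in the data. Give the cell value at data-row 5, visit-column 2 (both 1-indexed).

879

With rows sorted ascending by patient, row 5 is patient=P027. visit columns in first-appearance order: v1, v4, v2, v3; column 2 is v4.
Long rows with patient=P027, visit=v4: max(879, 726) = 879.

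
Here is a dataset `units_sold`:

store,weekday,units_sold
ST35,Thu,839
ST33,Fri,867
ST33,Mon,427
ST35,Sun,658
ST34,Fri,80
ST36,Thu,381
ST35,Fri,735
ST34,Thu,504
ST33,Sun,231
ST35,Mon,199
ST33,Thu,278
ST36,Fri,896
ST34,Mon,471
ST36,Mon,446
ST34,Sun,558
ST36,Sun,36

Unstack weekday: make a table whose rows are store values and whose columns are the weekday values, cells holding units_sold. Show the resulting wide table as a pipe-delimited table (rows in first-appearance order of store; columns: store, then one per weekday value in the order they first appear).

| store | Thu | Fri | Mon | Sun |
| ST35 | 839 | 735 | 199 | 658 |
| ST33 | 278 | 867 | 427 | 231 |
| ST34 | 504 | 80 | 471 | 558 |
| ST36 | 381 | 896 | 446 | 36 |

Columns: store plus the 4 distinct weekday values (Thu, Fri, Mon, Sun).
For example, row ST35 column Thu takes units_sold=839 from the long row (ST35, Thu).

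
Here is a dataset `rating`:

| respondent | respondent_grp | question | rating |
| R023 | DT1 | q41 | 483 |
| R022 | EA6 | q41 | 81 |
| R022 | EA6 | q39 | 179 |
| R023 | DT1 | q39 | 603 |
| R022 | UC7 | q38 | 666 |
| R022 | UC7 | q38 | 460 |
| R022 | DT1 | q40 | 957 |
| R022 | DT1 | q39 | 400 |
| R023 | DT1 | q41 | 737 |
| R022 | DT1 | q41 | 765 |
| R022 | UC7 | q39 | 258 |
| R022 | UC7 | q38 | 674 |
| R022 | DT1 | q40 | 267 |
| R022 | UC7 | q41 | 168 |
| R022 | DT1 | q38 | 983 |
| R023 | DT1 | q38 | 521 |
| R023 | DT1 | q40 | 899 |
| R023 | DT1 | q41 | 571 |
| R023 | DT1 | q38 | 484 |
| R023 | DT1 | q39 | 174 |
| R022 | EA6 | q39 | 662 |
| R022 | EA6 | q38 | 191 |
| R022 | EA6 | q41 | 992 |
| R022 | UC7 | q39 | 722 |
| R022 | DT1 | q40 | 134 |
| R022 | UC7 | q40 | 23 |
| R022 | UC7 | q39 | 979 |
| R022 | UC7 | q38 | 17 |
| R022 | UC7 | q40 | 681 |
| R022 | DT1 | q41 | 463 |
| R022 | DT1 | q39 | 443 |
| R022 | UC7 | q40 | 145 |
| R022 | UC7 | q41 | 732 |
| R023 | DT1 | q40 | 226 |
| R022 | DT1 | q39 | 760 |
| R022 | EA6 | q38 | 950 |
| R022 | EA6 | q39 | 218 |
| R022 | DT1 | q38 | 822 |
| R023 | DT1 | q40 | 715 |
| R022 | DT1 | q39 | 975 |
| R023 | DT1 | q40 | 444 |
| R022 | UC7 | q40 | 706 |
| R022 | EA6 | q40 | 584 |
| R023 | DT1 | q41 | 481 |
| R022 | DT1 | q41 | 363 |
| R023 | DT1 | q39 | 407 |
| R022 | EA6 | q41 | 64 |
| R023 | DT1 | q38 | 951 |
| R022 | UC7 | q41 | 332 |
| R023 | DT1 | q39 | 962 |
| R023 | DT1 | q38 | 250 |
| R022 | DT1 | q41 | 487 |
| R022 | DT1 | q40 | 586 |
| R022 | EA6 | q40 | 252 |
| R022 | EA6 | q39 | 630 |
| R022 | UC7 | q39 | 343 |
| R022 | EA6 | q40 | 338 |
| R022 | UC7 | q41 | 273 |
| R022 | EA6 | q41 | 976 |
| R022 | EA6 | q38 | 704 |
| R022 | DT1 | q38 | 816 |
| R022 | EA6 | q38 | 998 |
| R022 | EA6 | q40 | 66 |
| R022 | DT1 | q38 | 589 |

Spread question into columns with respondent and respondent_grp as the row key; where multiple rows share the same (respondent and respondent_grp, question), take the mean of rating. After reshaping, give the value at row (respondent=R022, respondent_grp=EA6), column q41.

528.25

Rows with respondent=R022, respondent_grp=EA6 and question=q41: rating values are 81, 992, 64, 976.
(81 + 992 + 64 + 976) / 4 = 528.25.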